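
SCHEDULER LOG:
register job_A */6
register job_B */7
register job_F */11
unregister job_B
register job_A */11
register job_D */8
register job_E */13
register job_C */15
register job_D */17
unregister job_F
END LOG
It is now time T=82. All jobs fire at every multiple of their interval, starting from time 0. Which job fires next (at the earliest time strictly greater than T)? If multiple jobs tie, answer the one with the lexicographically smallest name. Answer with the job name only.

Answer: job_D

Derivation:
Op 1: register job_A */6 -> active={job_A:*/6}
Op 2: register job_B */7 -> active={job_A:*/6, job_B:*/7}
Op 3: register job_F */11 -> active={job_A:*/6, job_B:*/7, job_F:*/11}
Op 4: unregister job_B -> active={job_A:*/6, job_F:*/11}
Op 5: register job_A */11 -> active={job_A:*/11, job_F:*/11}
Op 6: register job_D */8 -> active={job_A:*/11, job_D:*/8, job_F:*/11}
Op 7: register job_E */13 -> active={job_A:*/11, job_D:*/8, job_E:*/13, job_F:*/11}
Op 8: register job_C */15 -> active={job_A:*/11, job_C:*/15, job_D:*/8, job_E:*/13, job_F:*/11}
Op 9: register job_D */17 -> active={job_A:*/11, job_C:*/15, job_D:*/17, job_E:*/13, job_F:*/11}
Op 10: unregister job_F -> active={job_A:*/11, job_C:*/15, job_D:*/17, job_E:*/13}
  job_A: interval 11, next fire after T=82 is 88
  job_C: interval 15, next fire after T=82 is 90
  job_D: interval 17, next fire after T=82 is 85
  job_E: interval 13, next fire after T=82 is 91
Earliest = 85, winner (lex tiebreak) = job_D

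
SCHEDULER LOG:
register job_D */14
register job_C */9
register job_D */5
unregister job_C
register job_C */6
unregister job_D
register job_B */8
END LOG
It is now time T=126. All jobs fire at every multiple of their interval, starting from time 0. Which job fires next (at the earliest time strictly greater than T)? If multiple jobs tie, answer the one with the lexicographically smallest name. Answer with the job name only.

Op 1: register job_D */14 -> active={job_D:*/14}
Op 2: register job_C */9 -> active={job_C:*/9, job_D:*/14}
Op 3: register job_D */5 -> active={job_C:*/9, job_D:*/5}
Op 4: unregister job_C -> active={job_D:*/5}
Op 5: register job_C */6 -> active={job_C:*/6, job_D:*/5}
Op 6: unregister job_D -> active={job_C:*/6}
Op 7: register job_B */8 -> active={job_B:*/8, job_C:*/6}
  job_B: interval 8, next fire after T=126 is 128
  job_C: interval 6, next fire after T=126 is 132
Earliest = 128, winner (lex tiebreak) = job_B

Answer: job_B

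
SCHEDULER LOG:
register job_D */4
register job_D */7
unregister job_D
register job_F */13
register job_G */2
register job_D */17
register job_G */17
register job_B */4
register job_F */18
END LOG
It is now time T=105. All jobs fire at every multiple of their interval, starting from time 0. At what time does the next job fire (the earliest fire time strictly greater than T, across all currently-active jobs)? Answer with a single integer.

Answer: 108

Derivation:
Op 1: register job_D */4 -> active={job_D:*/4}
Op 2: register job_D */7 -> active={job_D:*/7}
Op 3: unregister job_D -> active={}
Op 4: register job_F */13 -> active={job_F:*/13}
Op 5: register job_G */2 -> active={job_F:*/13, job_G:*/2}
Op 6: register job_D */17 -> active={job_D:*/17, job_F:*/13, job_G:*/2}
Op 7: register job_G */17 -> active={job_D:*/17, job_F:*/13, job_G:*/17}
Op 8: register job_B */4 -> active={job_B:*/4, job_D:*/17, job_F:*/13, job_G:*/17}
Op 9: register job_F */18 -> active={job_B:*/4, job_D:*/17, job_F:*/18, job_G:*/17}
  job_B: interval 4, next fire after T=105 is 108
  job_D: interval 17, next fire after T=105 is 119
  job_F: interval 18, next fire after T=105 is 108
  job_G: interval 17, next fire after T=105 is 119
Earliest fire time = 108 (job job_B)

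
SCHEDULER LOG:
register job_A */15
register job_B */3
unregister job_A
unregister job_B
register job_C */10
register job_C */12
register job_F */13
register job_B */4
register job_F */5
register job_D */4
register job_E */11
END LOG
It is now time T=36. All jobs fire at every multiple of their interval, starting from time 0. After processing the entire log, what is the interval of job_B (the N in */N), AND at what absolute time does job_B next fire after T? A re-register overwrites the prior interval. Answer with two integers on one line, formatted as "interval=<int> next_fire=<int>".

Op 1: register job_A */15 -> active={job_A:*/15}
Op 2: register job_B */3 -> active={job_A:*/15, job_B:*/3}
Op 3: unregister job_A -> active={job_B:*/3}
Op 4: unregister job_B -> active={}
Op 5: register job_C */10 -> active={job_C:*/10}
Op 6: register job_C */12 -> active={job_C:*/12}
Op 7: register job_F */13 -> active={job_C:*/12, job_F:*/13}
Op 8: register job_B */4 -> active={job_B:*/4, job_C:*/12, job_F:*/13}
Op 9: register job_F */5 -> active={job_B:*/4, job_C:*/12, job_F:*/5}
Op 10: register job_D */4 -> active={job_B:*/4, job_C:*/12, job_D:*/4, job_F:*/5}
Op 11: register job_E */11 -> active={job_B:*/4, job_C:*/12, job_D:*/4, job_E:*/11, job_F:*/5}
Final interval of job_B = 4
Next fire of job_B after T=36: (36//4+1)*4 = 40

Answer: interval=4 next_fire=40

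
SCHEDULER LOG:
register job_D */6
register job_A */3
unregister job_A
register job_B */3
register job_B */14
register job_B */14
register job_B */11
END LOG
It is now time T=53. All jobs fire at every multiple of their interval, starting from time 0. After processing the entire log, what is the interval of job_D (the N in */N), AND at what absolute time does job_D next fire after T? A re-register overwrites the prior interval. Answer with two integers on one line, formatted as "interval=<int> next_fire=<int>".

Answer: interval=6 next_fire=54

Derivation:
Op 1: register job_D */6 -> active={job_D:*/6}
Op 2: register job_A */3 -> active={job_A:*/3, job_D:*/6}
Op 3: unregister job_A -> active={job_D:*/6}
Op 4: register job_B */3 -> active={job_B:*/3, job_D:*/6}
Op 5: register job_B */14 -> active={job_B:*/14, job_D:*/6}
Op 6: register job_B */14 -> active={job_B:*/14, job_D:*/6}
Op 7: register job_B */11 -> active={job_B:*/11, job_D:*/6}
Final interval of job_D = 6
Next fire of job_D after T=53: (53//6+1)*6 = 54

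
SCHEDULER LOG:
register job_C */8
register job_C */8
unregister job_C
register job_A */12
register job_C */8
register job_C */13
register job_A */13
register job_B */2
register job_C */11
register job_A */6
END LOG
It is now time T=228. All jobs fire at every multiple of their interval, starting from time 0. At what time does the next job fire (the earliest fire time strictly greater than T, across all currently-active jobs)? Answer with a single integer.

Op 1: register job_C */8 -> active={job_C:*/8}
Op 2: register job_C */8 -> active={job_C:*/8}
Op 3: unregister job_C -> active={}
Op 4: register job_A */12 -> active={job_A:*/12}
Op 5: register job_C */8 -> active={job_A:*/12, job_C:*/8}
Op 6: register job_C */13 -> active={job_A:*/12, job_C:*/13}
Op 7: register job_A */13 -> active={job_A:*/13, job_C:*/13}
Op 8: register job_B */2 -> active={job_A:*/13, job_B:*/2, job_C:*/13}
Op 9: register job_C */11 -> active={job_A:*/13, job_B:*/2, job_C:*/11}
Op 10: register job_A */6 -> active={job_A:*/6, job_B:*/2, job_C:*/11}
  job_A: interval 6, next fire after T=228 is 234
  job_B: interval 2, next fire after T=228 is 230
  job_C: interval 11, next fire after T=228 is 231
Earliest fire time = 230 (job job_B)

Answer: 230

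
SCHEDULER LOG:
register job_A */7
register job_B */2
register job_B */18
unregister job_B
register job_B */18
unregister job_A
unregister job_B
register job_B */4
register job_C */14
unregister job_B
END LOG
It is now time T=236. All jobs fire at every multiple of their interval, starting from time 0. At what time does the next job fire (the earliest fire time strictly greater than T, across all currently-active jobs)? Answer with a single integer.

Answer: 238

Derivation:
Op 1: register job_A */7 -> active={job_A:*/7}
Op 2: register job_B */2 -> active={job_A:*/7, job_B:*/2}
Op 3: register job_B */18 -> active={job_A:*/7, job_B:*/18}
Op 4: unregister job_B -> active={job_A:*/7}
Op 5: register job_B */18 -> active={job_A:*/7, job_B:*/18}
Op 6: unregister job_A -> active={job_B:*/18}
Op 7: unregister job_B -> active={}
Op 8: register job_B */4 -> active={job_B:*/4}
Op 9: register job_C */14 -> active={job_B:*/4, job_C:*/14}
Op 10: unregister job_B -> active={job_C:*/14}
  job_C: interval 14, next fire after T=236 is 238
Earliest fire time = 238 (job job_C)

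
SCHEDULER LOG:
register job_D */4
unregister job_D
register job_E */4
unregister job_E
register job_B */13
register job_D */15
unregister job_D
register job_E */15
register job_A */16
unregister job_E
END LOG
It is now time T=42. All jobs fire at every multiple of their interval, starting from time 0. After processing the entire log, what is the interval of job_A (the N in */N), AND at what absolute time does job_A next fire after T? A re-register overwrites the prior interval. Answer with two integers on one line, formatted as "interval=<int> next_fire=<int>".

Op 1: register job_D */4 -> active={job_D:*/4}
Op 2: unregister job_D -> active={}
Op 3: register job_E */4 -> active={job_E:*/4}
Op 4: unregister job_E -> active={}
Op 5: register job_B */13 -> active={job_B:*/13}
Op 6: register job_D */15 -> active={job_B:*/13, job_D:*/15}
Op 7: unregister job_D -> active={job_B:*/13}
Op 8: register job_E */15 -> active={job_B:*/13, job_E:*/15}
Op 9: register job_A */16 -> active={job_A:*/16, job_B:*/13, job_E:*/15}
Op 10: unregister job_E -> active={job_A:*/16, job_B:*/13}
Final interval of job_A = 16
Next fire of job_A after T=42: (42//16+1)*16 = 48

Answer: interval=16 next_fire=48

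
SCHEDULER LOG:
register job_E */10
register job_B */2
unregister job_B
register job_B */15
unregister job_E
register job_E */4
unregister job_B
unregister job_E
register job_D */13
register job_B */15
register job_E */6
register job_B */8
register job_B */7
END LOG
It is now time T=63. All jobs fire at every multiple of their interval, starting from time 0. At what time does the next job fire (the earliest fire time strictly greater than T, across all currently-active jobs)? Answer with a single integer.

Answer: 65

Derivation:
Op 1: register job_E */10 -> active={job_E:*/10}
Op 2: register job_B */2 -> active={job_B:*/2, job_E:*/10}
Op 3: unregister job_B -> active={job_E:*/10}
Op 4: register job_B */15 -> active={job_B:*/15, job_E:*/10}
Op 5: unregister job_E -> active={job_B:*/15}
Op 6: register job_E */4 -> active={job_B:*/15, job_E:*/4}
Op 7: unregister job_B -> active={job_E:*/4}
Op 8: unregister job_E -> active={}
Op 9: register job_D */13 -> active={job_D:*/13}
Op 10: register job_B */15 -> active={job_B:*/15, job_D:*/13}
Op 11: register job_E */6 -> active={job_B:*/15, job_D:*/13, job_E:*/6}
Op 12: register job_B */8 -> active={job_B:*/8, job_D:*/13, job_E:*/6}
Op 13: register job_B */7 -> active={job_B:*/7, job_D:*/13, job_E:*/6}
  job_B: interval 7, next fire after T=63 is 70
  job_D: interval 13, next fire after T=63 is 65
  job_E: interval 6, next fire after T=63 is 66
Earliest fire time = 65 (job job_D)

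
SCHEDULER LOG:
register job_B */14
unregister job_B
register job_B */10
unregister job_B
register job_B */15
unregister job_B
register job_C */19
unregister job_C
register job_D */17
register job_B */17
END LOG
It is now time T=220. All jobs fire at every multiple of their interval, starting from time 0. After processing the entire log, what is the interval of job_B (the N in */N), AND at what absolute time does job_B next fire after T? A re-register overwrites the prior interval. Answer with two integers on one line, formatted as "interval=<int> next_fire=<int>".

Answer: interval=17 next_fire=221

Derivation:
Op 1: register job_B */14 -> active={job_B:*/14}
Op 2: unregister job_B -> active={}
Op 3: register job_B */10 -> active={job_B:*/10}
Op 4: unregister job_B -> active={}
Op 5: register job_B */15 -> active={job_B:*/15}
Op 6: unregister job_B -> active={}
Op 7: register job_C */19 -> active={job_C:*/19}
Op 8: unregister job_C -> active={}
Op 9: register job_D */17 -> active={job_D:*/17}
Op 10: register job_B */17 -> active={job_B:*/17, job_D:*/17}
Final interval of job_B = 17
Next fire of job_B after T=220: (220//17+1)*17 = 221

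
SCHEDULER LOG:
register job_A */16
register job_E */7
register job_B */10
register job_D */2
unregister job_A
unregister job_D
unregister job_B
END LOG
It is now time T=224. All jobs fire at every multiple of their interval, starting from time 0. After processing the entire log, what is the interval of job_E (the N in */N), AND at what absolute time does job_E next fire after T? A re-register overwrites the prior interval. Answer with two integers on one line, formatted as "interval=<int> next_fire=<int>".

Answer: interval=7 next_fire=231

Derivation:
Op 1: register job_A */16 -> active={job_A:*/16}
Op 2: register job_E */7 -> active={job_A:*/16, job_E:*/7}
Op 3: register job_B */10 -> active={job_A:*/16, job_B:*/10, job_E:*/7}
Op 4: register job_D */2 -> active={job_A:*/16, job_B:*/10, job_D:*/2, job_E:*/7}
Op 5: unregister job_A -> active={job_B:*/10, job_D:*/2, job_E:*/7}
Op 6: unregister job_D -> active={job_B:*/10, job_E:*/7}
Op 7: unregister job_B -> active={job_E:*/7}
Final interval of job_E = 7
Next fire of job_E after T=224: (224//7+1)*7 = 231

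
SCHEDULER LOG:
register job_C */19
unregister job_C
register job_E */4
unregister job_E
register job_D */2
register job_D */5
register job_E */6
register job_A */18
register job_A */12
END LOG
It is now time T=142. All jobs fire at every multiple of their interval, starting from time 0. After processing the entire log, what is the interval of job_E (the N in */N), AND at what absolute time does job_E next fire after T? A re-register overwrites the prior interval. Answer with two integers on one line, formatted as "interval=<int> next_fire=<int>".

Op 1: register job_C */19 -> active={job_C:*/19}
Op 2: unregister job_C -> active={}
Op 3: register job_E */4 -> active={job_E:*/4}
Op 4: unregister job_E -> active={}
Op 5: register job_D */2 -> active={job_D:*/2}
Op 6: register job_D */5 -> active={job_D:*/5}
Op 7: register job_E */6 -> active={job_D:*/5, job_E:*/6}
Op 8: register job_A */18 -> active={job_A:*/18, job_D:*/5, job_E:*/6}
Op 9: register job_A */12 -> active={job_A:*/12, job_D:*/5, job_E:*/6}
Final interval of job_E = 6
Next fire of job_E after T=142: (142//6+1)*6 = 144

Answer: interval=6 next_fire=144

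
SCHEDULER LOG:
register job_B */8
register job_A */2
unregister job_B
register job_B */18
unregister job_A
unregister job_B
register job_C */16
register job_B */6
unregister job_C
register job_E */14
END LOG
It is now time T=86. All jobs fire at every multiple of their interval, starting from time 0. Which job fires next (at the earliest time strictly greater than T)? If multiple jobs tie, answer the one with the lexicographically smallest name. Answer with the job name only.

Op 1: register job_B */8 -> active={job_B:*/8}
Op 2: register job_A */2 -> active={job_A:*/2, job_B:*/8}
Op 3: unregister job_B -> active={job_A:*/2}
Op 4: register job_B */18 -> active={job_A:*/2, job_B:*/18}
Op 5: unregister job_A -> active={job_B:*/18}
Op 6: unregister job_B -> active={}
Op 7: register job_C */16 -> active={job_C:*/16}
Op 8: register job_B */6 -> active={job_B:*/6, job_C:*/16}
Op 9: unregister job_C -> active={job_B:*/6}
Op 10: register job_E */14 -> active={job_B:*/6, job_E:*/14}
  job_B: interval 6, next fire after T=86 is 90
  job_E: interval 14, next fire after T=86 is 98
Earliest = 90, winner (lex tiebreak) = job_B

Answer: job_B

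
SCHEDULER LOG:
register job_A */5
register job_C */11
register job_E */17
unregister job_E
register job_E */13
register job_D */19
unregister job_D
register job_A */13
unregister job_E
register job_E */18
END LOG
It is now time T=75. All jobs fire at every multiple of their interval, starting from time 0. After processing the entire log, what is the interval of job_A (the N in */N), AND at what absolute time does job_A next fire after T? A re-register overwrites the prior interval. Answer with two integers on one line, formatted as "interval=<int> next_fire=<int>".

Answer: interval=13 next_fire=78

Derivation:
Op 1: register job_A */5 -> active={job_A:*/5}
Op 2: register job_C */11 -> active={job_A:*/5, job_C:*/11}
Op 3: register job_E */17 -> active={job_A:*/5, job_C:*/11, job_E:*/17}
Op 4: unregister job_E -> active={job_A:*/5, job_C:*/11}
Op 5: register job_E */13 -> active={job_A:*/5, job_C:*/11, job_E:*/13}
Op 6: register job_D */19 -> active={job_A:*/5, job_C:*/11, job_D:*/19, job_E:*/13}
Op 7: unregister job_D -> active={job_A:*/5, job_C:*/11, job_E:*/13}
Op 8: register job_A */13 -> active={job_A:*/13, job_C:*/11, job_E:*/13}
Op 9: unregister job_E -> active={job_A:*/13, job_C:*/11}
Op 10: register job_E */18 -> active={job_A:*/13, job_C:*/11, job_E:*/18}
Final interval of job_A = 13
Next fire of job_A after T=75: (75//13+1)*13 = 78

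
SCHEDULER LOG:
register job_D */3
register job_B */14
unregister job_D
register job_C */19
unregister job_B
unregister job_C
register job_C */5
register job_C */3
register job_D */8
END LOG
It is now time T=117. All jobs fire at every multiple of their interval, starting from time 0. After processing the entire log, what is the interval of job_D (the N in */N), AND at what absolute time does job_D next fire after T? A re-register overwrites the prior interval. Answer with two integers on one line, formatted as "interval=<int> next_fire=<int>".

Op 1: register job_D */3 -> active={job_D:*/3}
Op 2: register job_B */14 -> active={job_B:*/14, job_D:*/3}
Op 3: unregister job_D -> active={job_B:*/14}
Op 4: register job_C */19 -> active={job_B:*/14, job_C:*/19}
Op 5: unregister job_B -> active={job_C:*/19}
Op 6: unregister job_C -> active={}
Op 7: register job_C */5 -> active={job_C:*/5}
Op 8: register job_C */3 -> active={job_C:*/3}
Op 9: register job_D */8 -> active={job_C:*/3, job_D:*/8}
Final interval of job_D = 8
Next fire of job_D after T=117: (117//8+1)*8 = 120

Answer: interval=8 next_fire=120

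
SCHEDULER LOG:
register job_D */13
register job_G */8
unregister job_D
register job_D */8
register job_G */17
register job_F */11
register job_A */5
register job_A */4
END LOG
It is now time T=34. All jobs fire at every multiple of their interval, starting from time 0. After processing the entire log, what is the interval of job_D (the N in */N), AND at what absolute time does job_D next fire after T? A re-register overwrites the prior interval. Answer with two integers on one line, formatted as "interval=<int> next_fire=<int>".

Op 1: register job_D */13 -> active={job_D:*/13}
Op 2: register job_G */8 -> active={job_D:*/13, job_G:*/8}
Op 3: unregister job_D -> active={job_G:*/8}
Op 4: register job_D */8 -> active={job_D:*/8, job_G:*/8}
Op 5: register job_G */17 -> active={job_D:*/8, job_G:*/17}
Op 6: register job_F */11 -> active={job_D:*/8, job_F:*/11, job_G:*/17}
Op 7: register job_A */5 -> active={job_A:*/5, job_D:*/8, job_F:*/11, job_G:*/17}
Op 8: register job_A */4 -> active={job_A:*/4, job_D:*/8, job_F:*/11, job_G:*/17}
Final interval of job_D = 8
Next fire of job_D after T=34: (34//8+1)*8 = 40

Answer: interval=8 next_fire=40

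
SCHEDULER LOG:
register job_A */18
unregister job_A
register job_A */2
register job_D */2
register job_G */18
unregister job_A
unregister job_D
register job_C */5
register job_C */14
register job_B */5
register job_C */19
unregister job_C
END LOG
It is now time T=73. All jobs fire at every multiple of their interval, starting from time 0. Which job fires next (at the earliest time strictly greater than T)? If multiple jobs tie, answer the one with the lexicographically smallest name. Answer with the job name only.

Op 1: register job_A */18 -> active={job_A:*/18}
Op 2: unregister job_A -> active={}
Op 3: register job_A */2 -> active={job_A:*/2}
Op 4: register job_D */2 -> active={job_A:*/2, job_D:*/2}
Op 5: register job_G */18 -> active={job_A:*/2, job_D:*/2, job_G:*/18}
Op 6: unregister job_A -> active={job_D:*/2, job_G:*/18}
Op 7: unregister job_D -> active={job_G:*/18}
Op 8: register job_C */5 -> active={job_C:*/5, job_G:*/18}
Op 9: register job_C */14 -> active={job_C:*/14, job_G:*/18}
Op 10: register job_B */5 -> active={job_B:*/5, job_C:*/14, job_G:*/18}
Op 11: register job_C */19 -> active={job_B:*/5, job_C:*/19, job_G:*/18}
Op 12: unregister job_C -> active={job_B:*/5, job_G:*/18}
  job_B: interval 5, next fire after T=73 is 75
  job_G: interval 18, next fire after T=73 is 90
Earliest = 75, winner (lex tiebreak) = job_B

Answer: job_B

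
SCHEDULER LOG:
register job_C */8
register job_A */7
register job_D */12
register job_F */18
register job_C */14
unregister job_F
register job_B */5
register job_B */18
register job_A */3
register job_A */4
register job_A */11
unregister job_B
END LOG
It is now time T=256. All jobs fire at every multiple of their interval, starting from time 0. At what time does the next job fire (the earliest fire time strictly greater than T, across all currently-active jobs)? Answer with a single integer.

Op 1: register job_C */8 -> active={job_C:*/8}
Op 2: register job_A */7 -> active={job_A:*/7, job_C:*/8}
Op 3: register job_D */12 -> active={job_A:*/7, job_C:*/8, job_D:*/12}
Op 4: register job_F */18 -> active={job_A:*/7, job_C:*/8, job_D:*/12, job_F:*/18}
Op 5: register job_C */14 -> active={job_A:*/7, job_C:*/14, job_D:*/12, job_F:*/18}
Op 6: unregister job_F -> active={job_A:*/7, job_C:*/14, job_D:*/12}
Op 7: register job_B */5 -> active={job_A:*/7, job_B:*/5, job_C:*/14, job_D:*/12}
Op 8: register job_B */18 -> active={job_A:*/7, job_B:*/18, job_C:*/14, job_D:*/12}
Op 9: register job_A */3 -> active={job_A:*/3, job_B:*/18, job_C:*/14, job_D:*/12}
Op 10: register job_A */4 -> active={job_A:*/4, job_B:*/18, job_C:*/14, job_D:*/12}
Op 11: register job_A */11 -> active={job_A:*/11, job_B:*/18, job_C:*/14, job_D:*/12}
Op 12: unregister job_B -> active={job_A:*/11, job_C:*/14, job_D:*/12}
  job_A: interval 11, next fire after T=256 is 264
  job_C: interval 14, next fire after T=256 is 266
  job_D: interval 12, next fire after T=256 is 264
Earliest fire time = 264 (job job_A)

Answer: 264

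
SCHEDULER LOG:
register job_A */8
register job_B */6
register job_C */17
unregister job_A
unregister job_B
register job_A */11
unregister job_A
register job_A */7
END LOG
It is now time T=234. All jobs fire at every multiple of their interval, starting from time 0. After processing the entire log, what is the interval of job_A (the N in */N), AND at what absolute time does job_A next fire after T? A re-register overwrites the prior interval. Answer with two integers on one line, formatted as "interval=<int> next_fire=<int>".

Op 1: register job_A */8 -> active={job_A:*/8}
Op 2: register job_B */6 -> active={job_A:*/8, job_B:*/6}
Op 3: register job_C */17 -> active={job_A:*/8, job_B:*/6, job_C:*/17}
Op 4: unregister job_A -> active={job_B:*/6, job_C:*/17}
Op 5: unregister job_B -> active={job_C:*/17}
Op 6: register job_A */11 -> active={job_A:*/11, job_C:*/17}
Op 7: unregister job_A -> active={job_C:*/17}
Op 8: register job_A */7 -> active={job_A:*/7, job_C:*/17}
Final interval of job_A = 7
Next fire of job_A after T=234: (234//7+1)*7 = 238

Answer: interval=7 next_fire=238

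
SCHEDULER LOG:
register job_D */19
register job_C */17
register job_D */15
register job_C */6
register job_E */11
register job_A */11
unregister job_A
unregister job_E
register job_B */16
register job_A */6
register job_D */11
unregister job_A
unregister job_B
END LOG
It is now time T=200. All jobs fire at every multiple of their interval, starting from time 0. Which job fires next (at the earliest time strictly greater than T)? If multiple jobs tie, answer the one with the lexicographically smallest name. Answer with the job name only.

Op 1: register job_D */19 -> active={job_D:*/19}
Op 2: register job_C */17 -> active={job_C:*/17, job_D:*/19}
Op 3: register job_D */15 -> active={job_C:*/17, job_D:*/15}
Op 4: register job_C */6 -> active={job_C:*/6, job_D:*/15}
Op 5: register job_E */11 -> active={job_C:*/6, job_D:*/15, job_E:*/11}
Op 6: register job_A */11 -> active={job_A:*/11, job_C:*/6, job_D:*/15, job_E:*/11}
Op 7: unregister job_A -> active={job_C:*/6, job_D:*/15, job_E:*/11}
Op 8: unregister job_E -> active={job_C:*/6, job_D:*/15}
Op 9: register job_B */16 -> active={job_B:*/16, job_C:*/6, job_D:*/15}
Op 10: register job_A */6 -> active={job_A:*/6, job_B:*/16, job_C:*/6, job_D:*/15}
Op 11: register job_D */11 -> active={job_A:*/6, job_B:*/16, job_C:*/6, job_D:*/11}
Op 12: unregister job_A -> active={job_B:*/16, job_C:*/6, job_D:*/11}
Op 13: unregister job_B -> active={job_C:*/6, job_D:*/11}
  job_C: interval 6, next fire after T=200 is 204
  job_D: interval 11, next fire after T=200 is 209
Earliest = 204, winner (lex tiebreak) = job_C

Answer: job_C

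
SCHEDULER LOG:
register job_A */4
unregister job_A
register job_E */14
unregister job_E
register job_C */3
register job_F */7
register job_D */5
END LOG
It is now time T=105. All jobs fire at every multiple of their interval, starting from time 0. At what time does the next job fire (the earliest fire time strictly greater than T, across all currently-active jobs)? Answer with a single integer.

Answer: 108

Derivation:
Op 1: register job_A */4 -> active={job_A:*/4}
Op 2: unregister job_A -> active={}
Op 3: register job_E */14 -> active={job_E:*/14}
Op 4: unregister job_E -> active={}
Op 5: register job_C */3 -> active={job_C:*/3}
Op 6: register job_F */7 -> active={job_C:*/3, job_F:*/7}
Op 7: register job_D */5 -> active={job_C:*/3, job_D:*/5, job_F:*/7}
  job_C: interval 3, next fire after T=105 is 108
  job_D: interval 5, next fire after T=105 is 110
  job_F: interval 7, next fire after T=105 is 112
Earliest fire time = 108 (job job_C)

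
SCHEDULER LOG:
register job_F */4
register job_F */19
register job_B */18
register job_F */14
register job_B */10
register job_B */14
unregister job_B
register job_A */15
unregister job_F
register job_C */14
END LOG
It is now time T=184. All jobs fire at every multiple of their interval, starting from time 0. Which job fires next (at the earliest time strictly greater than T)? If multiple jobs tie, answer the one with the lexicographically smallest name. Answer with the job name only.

Op 1: register job_F */4 -> active={job_F:*/4}
Op 2: register job_F */19 -> active={job_F:*/19}
Op 3: register job_B */18 -> active={job_B:*/18, job_F:*/19}
Op 4: register job_F */14 -> active={job_B:*/18, job_F:*/14}
Op 5: register job_B */10 -> active={job_B:*/10, job_F:*/14}
Op 6: register job_B */14 -> active={job_B:*/14, job_F:*/14}
Op 7: unregister job_B -> active={job_F:*/14}
Op 8: register job_A */15 -> active={job_A:*/15, job_F:*/14}
Op 9: unregister job_F -> active={job_A:*/15}
Op 10: register job_C */14 -> active={job_A:*/15, job_C:*/14}
  job_A: interval 15, next fire after T=184 is 195
  job_C: interval 14, next fire after T=184 is 196
Earliest = 195, winner (lex tiebreak) = job_A

Answer: job_A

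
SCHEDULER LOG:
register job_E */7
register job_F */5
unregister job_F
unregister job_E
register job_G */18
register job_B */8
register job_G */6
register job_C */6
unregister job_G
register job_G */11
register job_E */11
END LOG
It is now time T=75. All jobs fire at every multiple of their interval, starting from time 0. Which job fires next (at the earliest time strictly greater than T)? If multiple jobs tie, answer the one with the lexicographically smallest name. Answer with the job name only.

Op 1: register job_E */7 -> active={job_E:*/7}
Op 2: register job_F */5 -> active={job_E:*/7, job_F:*/5}
Op 3: unregister job_F -> active={job_E:*/7}
Op 4: unregister job_E -> active={}
Op 5: register job_G */18 -> active={job_G:*/18}
Op 6: register job_B */8 -> active={job_B:*/8, job_G:*/18}
Op 7: register job_G */6 -> active={job_B:*/8, job_G:*/6}
Op 8: register job_C */6 -> active={job_B:*/8, job_C:*/6, job_G:*/6}
Op 9: unregister job_G -> active={job_B:*/8, job_C:*/6}
Op 10: register job_G */11 -> active={job_B:*/8, job_C:*/6, job_G:*/11}
Op 11: register job_E */11 -> active={job_B:*/8, job_C:*/6, job_E:*/11, job_G:*/11}
  job_B: interval 8, next fire after T=75 is 80
  job_C: interval 6, next fire after T=75 is 78
  job_E: interval 11, next fire after T=75 is 77
  job_G: interval 11, next fire after T=75 is 77
Earliest = 77, winner (lex tiebreak) = job_E

Answer: job_E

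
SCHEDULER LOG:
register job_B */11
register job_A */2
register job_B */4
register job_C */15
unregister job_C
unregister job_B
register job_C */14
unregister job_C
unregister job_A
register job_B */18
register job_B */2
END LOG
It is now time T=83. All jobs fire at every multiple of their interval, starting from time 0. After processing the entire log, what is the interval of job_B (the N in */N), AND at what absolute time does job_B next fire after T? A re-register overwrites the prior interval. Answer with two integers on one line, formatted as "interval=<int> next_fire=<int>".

Op 1: register job_B */11 -> active={job_B:*/11}
Op 2: register job_A */2 -> active={job_A:*/2, job_B:*/11}
Op 3: register job_B */4 -> active={job_A:*/2, job_B:*/4}
Op 4: register job_C */15 -> active={job_A:*/2, job_B:*/4, job_C:*/15}
Op 5: unregister job_C -> active={job_A:*/2, job_B:*/4}
Op 6: unregister job_B -> active={job_A:*/2}
Op 7: register job_C */14 -> active={job_A:*/2, job_C:*/14}
Op 8: unregister job_C -> active={job_A:*/2}
Op 9: unregister job_A -> active={}
Op 10: register job_B */18 -> active={job_B:*/18}
Op 11: register job_B */2 -> active={job_B:*/2}
Final interval of job_B = 2
Next fire of job_B after T=83: (83//2+1)*2 = 84

Answer: interval=2 next_fire=84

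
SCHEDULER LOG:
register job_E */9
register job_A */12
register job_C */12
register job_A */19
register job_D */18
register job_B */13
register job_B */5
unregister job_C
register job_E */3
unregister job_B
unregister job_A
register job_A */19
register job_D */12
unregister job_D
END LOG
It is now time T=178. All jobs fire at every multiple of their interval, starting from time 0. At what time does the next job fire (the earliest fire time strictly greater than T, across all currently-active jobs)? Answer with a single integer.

Op 1: register job_E */9 -> active={job_E:*/9}
Op 2: register job_A */12 -> active={job_A:*/12, job_E:*/9}
Op 3: register job_C */12 -> active={job_A:*/12, job_C:*/12, job_E:*/9}
Op 4: register job_A */19 -> active={job_A:*/19, job_C:*/12, job_E:*/9}
Op 5: register job_D */18 -> active={job_A:*/19, job_C:*/12, job_D:*/18, job_E:*/9}
Op 6: register job_B */13 -> active={job_A:*/19, job_B:*/13, job_C:*/12, job_D:*/18, job_E:*/9}
Op 7: register job_B */5 -> active={job_A:*/19, job_B:*/5, job_C:*/12, job_D:*/18, job_E:*/9}
Op 8: unregister job_C -> active={job_A:*/19, job_B:*/5, job_D:*/18, job_E:*/9}
Op 9: register job_E */3 -> active={job_A:*/19, job_B:*/5, job_D:*/18, job_E:*/3}
Op 10: unregister job_B -> active={job_A:*/19, job_D:*/18, job_E:*/3}
Op 11: unregister job_A -> active={job_D:*/18, job_E:*/3}
Op 12: register job_A */19 -> active={job_A:*/19, job_D:*/18, job_E:*/3}
Op 13: register job_D */12 -> active={job_A:*/19, job_D:*/12, job_E:*/3}
Op 14: unregister job_D -> active={job_A:*/19, job_E:*/3}
  job_A: interval 19, next fire after T=178 is 190
  job_E: interval 3, next fire after T=178 is 180
Earliest fire time = 180 (job job_E)

Answer: 180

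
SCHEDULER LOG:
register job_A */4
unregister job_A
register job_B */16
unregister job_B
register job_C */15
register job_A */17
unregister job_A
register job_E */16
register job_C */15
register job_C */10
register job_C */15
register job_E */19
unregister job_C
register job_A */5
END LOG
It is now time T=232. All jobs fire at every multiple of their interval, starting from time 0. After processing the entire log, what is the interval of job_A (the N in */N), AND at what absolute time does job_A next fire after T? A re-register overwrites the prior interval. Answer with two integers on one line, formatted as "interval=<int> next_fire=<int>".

Answer: interval=5 next_fire=235

Derivation:
Op 1: register job_A */4 -> active={job_A:*/4}
Op 2: unregister job_A -> active={}
Op 3: register job_B */16 -> active={job_B:*/16}
Op 4: unregister job_B -> active={}
Op 5: register job_C */15 -> active={job_C:*/15}
Op 6: register job_A */17 -> active={job_A:*/17, job_C:*/15}
Op 7: unregister job_A -> active={job_C:*/15}
Op 8: register job_E */16 -> active={job_C:*/15, job_E:*/16}
Op 9: register job_C */15 -> active={job_C:*/15, job_E:*/16}
Op 10: register job_C */10 -> active={job_C:*/10, job_E:*/16}
Op 11: register job_C */15 -> active={job_C:*/15, job_E:*/16}
Op 12: register job_E */19 -> active={job_C:*/15, job_E:*/19}
Op 13: unregister job_C -> active={job_E:*/19}
Op 14: register job_A */5 -> active={job_A:*/5, job_E:*/19}
Final interval of job_A = 5
Next fire of job_A after T=232: (232//5+1)*5 = 235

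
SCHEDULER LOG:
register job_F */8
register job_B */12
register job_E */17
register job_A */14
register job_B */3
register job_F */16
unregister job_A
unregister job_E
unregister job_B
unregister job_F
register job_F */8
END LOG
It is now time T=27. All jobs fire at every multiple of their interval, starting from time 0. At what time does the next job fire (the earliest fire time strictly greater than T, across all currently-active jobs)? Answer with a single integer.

Op 1: register job_F */8 -> active={job_F:*/8}
Op 2: register job_B */12 -> active={job_B:*/12, job_F:*/8}
Op 3: register job_E */17 -> active={job_B:*/12, job_E:*/17, job_F:*/8}
Op 4: register job_A */14 -> active={job_A:*/14, job_B:*/12, job_E:*/17, job_F:*/8}
Op 5: register job_B */3 -> active={job_A:*/14, job_B:*/3, job_E:*/17, job_F:*/8}
Op 6: register job_F */16 -> active={job_A:*/14, job_B:*/3, job_E:*/17, job_F:*/16}
Op 7: unregister job_A -> active={job_B:*/3, job_E:*/17, job_F:*/16}
Op 8: unregister job_E -> active={job_B:*/3, job_F:*/16}
Op 9: unregister job_B -> active={job_F:*/16}
Op 10: unregister job_F -> active={}
Op 11: register job_F */8 -> active={job_F:*/8}
  job_F: interval 8, next fire after T=27 is 32
Earliest fire time = 32 (job job_F)

Answer: 32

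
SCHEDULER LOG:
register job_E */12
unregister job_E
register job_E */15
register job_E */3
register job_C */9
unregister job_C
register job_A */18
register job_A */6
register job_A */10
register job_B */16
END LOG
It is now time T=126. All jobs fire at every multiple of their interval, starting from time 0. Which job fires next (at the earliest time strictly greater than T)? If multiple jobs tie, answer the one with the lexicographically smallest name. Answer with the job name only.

Op 1: register job_E */12 -> active={job_E:*/12}
Op 2: unregister job_E -> active={}
Op 3: register job_E */15 -> active={job_E:*/15}
Op 4: register job_E */3 -> active={job_E:*/3}
Op 5: register job_C */9 -> active={job_C:*/9, job_E:*/3}
Op 6: unregister job_C -> active={job_E:*/3}
Op 7: register job_A */18 -> active={job_A:*/18, job_E:*/3}
Op 8: register job_A */6 -> active={job_A:*/6, job_E:*/3}
Op 9: register job_A */10 -> active={job_A:*/10, job_E:*/3}
Op 10: register job_B */16 -> active={job_A:*/10, job_B:*/16, job_E:*/3}
  job_A: interval 10, next fire after T=126 is 130
  job_B: interval 16, next fire after T=126 is 128
  job_E: interval 3, next fire after T=126 is 129
Earliest = 128, winner (lex tiebreak) = job_B

Answer: job_B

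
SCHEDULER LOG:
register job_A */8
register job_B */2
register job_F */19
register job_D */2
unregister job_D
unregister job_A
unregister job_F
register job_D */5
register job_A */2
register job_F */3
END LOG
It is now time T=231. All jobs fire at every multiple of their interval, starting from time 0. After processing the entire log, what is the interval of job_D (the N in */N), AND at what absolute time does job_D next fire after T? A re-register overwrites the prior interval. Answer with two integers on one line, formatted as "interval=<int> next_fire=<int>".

Op 1: register job_A */8 -> active={job_A:*/8}
Op 2: register job_B */2 -> active={job_A:*/8, job_B:*/2}
Op 3: register job_F */19 -> active={job_A:*/8, job_B:*/2, job_F:*/19}
Op 4: register job_D */2 -> active={job_A:*/8, job_B:*/2, job_D:*/2, job_F:*/19}
Op 5: unregister job_D -> active={job_A:*/8, job_B:*/2, job_F:*/19}
Op 6: unregister job_A -> active={job_B:*/2, job_F:*/19}
Op 7: unregister job_F -> active={job_B:*/2}
Op 8: register job_D */5 -> active={job_B:*/2, job_D:*/5}
Op 9: register job_A */2 -> active={job_A:*/2, job_B:*/2, job_D:*/5}
Op 10: register job_F */3 -> active={job_A:*/2, job_B:*/2, job_D:*/5, job_F:*/3}
Final interval of job_D = 5
Next fire of job_D after T=231: (231//5+1)*5 = 235

Answer: interval=5 next_fire=235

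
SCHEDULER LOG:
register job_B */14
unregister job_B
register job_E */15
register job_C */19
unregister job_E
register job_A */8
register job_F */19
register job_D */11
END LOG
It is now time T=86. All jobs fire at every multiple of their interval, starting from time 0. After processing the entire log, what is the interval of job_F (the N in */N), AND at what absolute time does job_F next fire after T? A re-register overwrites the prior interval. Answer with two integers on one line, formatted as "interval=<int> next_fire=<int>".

Answer: interval=19 next_fire=95

Derivation:
Op 1: register job_B */14 -> active={job_B:*/14}
Op 2: unregister job_B -> active={}
Op 3: register job_E */15 -> active={job_E:*/15}
Op 4: register job_C */19 -> active={job_C:*/19, job_E:*/15}
Op 5: unregister job_E -> active={job_C:*/19}
Op 6: register job_A */8 -> active={job_A:*/8, job_C:*/19}
Op 7: register job_F */19 -> active={job_A:*/8, job_C:*/19, job_F:*/19}
Op 8: register job_D */11 -> active={job_A:*/8, job_C:*/19, job_D:*/11, job_F:*/19}
Final interval of job_F = 19
Next fire of job_F after T=86: (86//19+1)*19 = 95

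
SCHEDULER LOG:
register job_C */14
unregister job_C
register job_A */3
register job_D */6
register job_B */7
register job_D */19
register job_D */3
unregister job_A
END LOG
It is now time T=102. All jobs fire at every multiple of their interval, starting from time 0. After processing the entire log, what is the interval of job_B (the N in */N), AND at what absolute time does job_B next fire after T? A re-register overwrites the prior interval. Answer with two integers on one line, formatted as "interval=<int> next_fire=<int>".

Answer: interval=7 next_fire=105

Derivation:
Op 1: register job_C */14 -> active={job_C:*/14}
Op 2: unregister job_C -> active={}
Op 3: register job_A */3 -> active={job_A:*/3}
Op 4: register job_D */6 -> active={job_A:*/3, job_D:*/6}
Op 5: register job_B */7 -> active={job_A:*/3, job_B:*/7, job_D:*/6}
Op 6: register job_D */19 -> active={job_A:*/3, job_B:*/7, job_D:*/19}
Op 7: register job_D */3 -> active={job_A:*/3, job_B:*/7, job_D:*/3}
Op 8: unregister job_A -> active={job_B:*/7, job_D:*/3}
Final interval of job_B = 7
Next fire of job_B after T=102: (102//7+1)*7 = 105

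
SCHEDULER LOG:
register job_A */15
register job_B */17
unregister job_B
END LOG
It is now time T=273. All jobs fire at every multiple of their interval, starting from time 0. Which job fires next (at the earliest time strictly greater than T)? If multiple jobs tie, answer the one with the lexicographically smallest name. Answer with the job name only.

Answer: job_A

Derivation:
Op 1: register job_A */15 -> active={job_A:*/15}
Op 2: register job_B */17 -> active={job_A:*/15, job_B:*/17}
Op 3: unregister job_B -> active={job_A:*/15}
  job_A: interval 15, next fire after T=273 is 285
Earliest = 285, winner (lex tiebreak) = job_A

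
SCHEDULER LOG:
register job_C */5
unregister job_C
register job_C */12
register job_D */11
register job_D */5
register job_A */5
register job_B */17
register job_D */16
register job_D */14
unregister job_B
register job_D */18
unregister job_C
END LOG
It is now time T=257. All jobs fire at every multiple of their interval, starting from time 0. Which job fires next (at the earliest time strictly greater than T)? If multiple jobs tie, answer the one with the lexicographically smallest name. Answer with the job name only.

Op 1: register job_C */5 -> active={job_C:*/5}
Op 2: unregister job_C -> active={}
Op 3: register job_C */12 -> active={job_C:*/12}
Op 4: register job_D */11 -> active={job_C:*/12, job_D:*/11}
Op 5: register job_D */5 -> active={job_C:*/12, job_D:*/5}
Op 6: register job_A */5 -> active={job_A:*/5, job_C:*/12, job_D:*/5}
Op 7: register job_B */17 -> active={job_A:*/5, job_B:*/17, job_C:*/12, job_D:*/5}
Op 8: register job_D */16 -> active={job_A:*/5, job_B:*/17, job_C:*/12, job_D:*/16}
Op 9: register job_D */14 -> active={job_A:*/5, job_B:*/17, job_C:*/12, job_D:*/14}
Op 10: unregister job_B -> active={job_A:*/5, job_C:*/12, job_D:*/14}
Op 11: register job_D */18 -> active={job_A:*/5, job_C:*/12, job_D:*/18}
Op 12: unregister job_C -> active={job_A:*/5, job_D:*/18}
  job_A: interval 5, next fire after T=257 is 260
  job_D: interval 18, next fire after T=257 is 270
Earliest = 260, winner (lex tiebreak) = job_A

Answer: job_A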